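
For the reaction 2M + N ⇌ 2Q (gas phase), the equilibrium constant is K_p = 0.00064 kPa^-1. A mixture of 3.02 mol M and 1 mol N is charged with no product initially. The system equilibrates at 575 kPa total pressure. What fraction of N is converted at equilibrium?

Basis: 1 mol N initially; let X = conversion of N. Extent ξ = X.
Mole table: n_M = 3.02 − 2X; n_N = 1 − X; n_Q = 2X.
n_T = Σnᵢ = 4.02 − X.
Mole fractions y_i = n_i/n_T; K_p = p_Q^2 / (p_M^2 p_N) with p_i = y_i·P.
Substituting and setting equal to 0.00064 kPa^-1 gives a polynomial in X; the root in (0,1) is X = 0.313.

X = 0.313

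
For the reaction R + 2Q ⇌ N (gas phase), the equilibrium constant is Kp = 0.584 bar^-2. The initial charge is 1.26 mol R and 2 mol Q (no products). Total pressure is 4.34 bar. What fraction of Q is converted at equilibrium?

Let X = conversion of Q (basis 2 mol Q); extent of reaction ξ = X.
At extent ξ: n_R = 1.26 − X; n_Q = 2 − 2X; n_N = X.
Summing: n_T = 3.26 − 2X.
Mole fractions y_i = n_i/n_T; Kp = p_N / (p_R p_Q^2) with p_i = y_i·P.
Equating to 0.584 bar^-2 and solving on 0 < X < 1: X = 0.688.

X = 0.688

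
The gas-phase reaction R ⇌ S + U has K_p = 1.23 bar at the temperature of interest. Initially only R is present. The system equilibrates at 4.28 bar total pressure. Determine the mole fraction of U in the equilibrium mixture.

Basis: 1 mol R initially; let X = conversion of R. Extent ξ = X.
Mole table: n_R = 1 − X; n_S = X; n_U = X.
Summing: n_T = 1 + X.
With p_i = (n_i/n_T)P, K_p = p_S p_U / (p_R).
This yields a degree-2 equation in X; solving on (0,1), X = 0.472.
Then n_U = 0.472, n_T = 1.47, so y_U = 0.321.

y_U = 0.321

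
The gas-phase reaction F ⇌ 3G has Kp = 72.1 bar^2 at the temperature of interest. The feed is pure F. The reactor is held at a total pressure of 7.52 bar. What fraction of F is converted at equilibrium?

X = 0.454

Let X = conversion of F (basis 1 mol F); extent of reaction ξ = X.
Mole table: n_F = 1 − X; n_G = 3X.
Total moles n_T = 1 + 2X.
y_i = n_i/n_T, p_i = y_i·P. Kp = p_G^3 / (p_F).
Substituting and setting equal to 72.1 bar^2 gives a polynomial in X; the root in (0,1) is X = 0.454.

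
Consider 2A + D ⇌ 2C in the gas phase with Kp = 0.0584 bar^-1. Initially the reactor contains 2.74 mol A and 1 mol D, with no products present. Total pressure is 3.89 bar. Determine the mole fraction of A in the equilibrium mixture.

Take 1 mol D as basis and let X be its fractional conversion, so ξ = X.
Species balance: n_A = 2.74 − 2X; n_D = 1 − X; n_C = 2X.
n_T = Σnᵢ = 3.74 − X.
Mole fractions y_i = n_i/n_T; Kp = p_C^2 / (p_A^2 p_D) with p_i = y_i·P.
Substituting and setting equal to 0.0584 bar^-1 gives a polynomial in X; the root in (0,1) is X = 0.248.
Then n_A = 2.24, n_T = 3.49, so y_A = 0.643.

y_A = 0.643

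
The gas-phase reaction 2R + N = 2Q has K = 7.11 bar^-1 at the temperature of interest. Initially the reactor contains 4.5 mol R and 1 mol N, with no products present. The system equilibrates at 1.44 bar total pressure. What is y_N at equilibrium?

y_N = 0.035

Let X = conversion of N (basis 1 mol N); extent of reaction ξ = X.
At extent ξ: n_R = 4.5 − 2X; n_N = 1 − X; n_Q = 2X.
n_T = Σnᵢ = 5.5 − X.
Mole fractions y_i = n_i/n_T; K = p_Q^2 / (p_R^2 p_N) with p_i = y_i·P.
Setting this equal to 7.11 bar^-1 and taking the physical root (0 < X < 1) gives X = 0.839.
Then n_N = 0.161, n_T = 4.66, so y_N = 0.035.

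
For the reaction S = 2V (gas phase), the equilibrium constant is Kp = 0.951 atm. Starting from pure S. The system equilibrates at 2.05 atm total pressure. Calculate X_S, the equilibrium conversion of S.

X = 0.322

Basis: 1 mol S initially; let X = conversion of S. Extent ξ = X.
Mole table: n_S = 1 − X; n_V = 2X.
Total moles n_T = 1 + X.
Mole fractions y_i = n_i/n_T; Kp = p_V^2 / (p_S) with p_i = y_i·P.
Substituting and setting equal to 0.951 atm gives a polynomial in X; the root in (0,1) is X = 0.322.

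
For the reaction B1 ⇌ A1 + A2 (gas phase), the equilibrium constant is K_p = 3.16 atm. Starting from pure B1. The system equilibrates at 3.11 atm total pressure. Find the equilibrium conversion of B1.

Basis: 1 mol B1 initially; let X = conversion of B1. Extent ξ = X.
Moles: n_B1 = 1 − X; n_A1 = X; n_A2 = X.
n_T = Σnᵢ = 1 + X.
With p_i = (n_i/n_T)P, K_p = p_A1 p_A2 / (p_B1).
Substituting and setting equal to 3.16 atm gives a polynomial in X; the root in (0,1) is X = 0.710.

X = 0.710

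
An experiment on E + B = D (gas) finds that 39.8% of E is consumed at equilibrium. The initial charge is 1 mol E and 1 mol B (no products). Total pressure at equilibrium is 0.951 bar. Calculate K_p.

Take 1 mol E as basis and let X be its fractional conversion, so ξ = X.
Species balance: n_E = 1 − X; n_B = 1 − X; n_D = X.
Total moles n_T = 2 − X.
At X = 0.398: n_E = 0.602, n_B = 0.602, n_D = 0.398, n_T = 1.6.
p_i = (n_i/n_T)·P. K_p = p_D / (p_E p_B) = 1.85 bar^-1.

K_p = 1.85 bar^-1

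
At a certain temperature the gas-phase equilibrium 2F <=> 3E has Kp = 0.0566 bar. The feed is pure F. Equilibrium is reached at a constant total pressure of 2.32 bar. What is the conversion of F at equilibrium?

X = 0.175

Let X = conversion of F (basis 1 mol F); extent of reaction ξ = 0.5X.
Species balance: n_F = 1 − X; n_E = 1.5X.
Summing: n_T = 1 + 0.5X.
y_i = n_i/n_T, p_i = y_i·P. Kp = p_E^3 / (p_F^2).
Substituting and setting equal to 0.0566 bar gives a polynomial in X; the root in (0,1) is X = 0.175.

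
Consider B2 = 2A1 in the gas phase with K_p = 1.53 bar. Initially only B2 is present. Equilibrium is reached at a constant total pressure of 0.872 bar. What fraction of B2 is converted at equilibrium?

X = 0.552

Let X = conversion of B2 (basis 1 mol B2); extent of reaction ξ = X.
At extent ξ: n_B2 = 1 − X; n_A1 = 2X.
Summing: n_T = 1 + X.
y_i = n_i/n_T, p_i = y_i·P. K_p = p_A1^2 / (p_B2).
Equating to 1.53 bar and solving on 0 < X < 1: X = 0.552.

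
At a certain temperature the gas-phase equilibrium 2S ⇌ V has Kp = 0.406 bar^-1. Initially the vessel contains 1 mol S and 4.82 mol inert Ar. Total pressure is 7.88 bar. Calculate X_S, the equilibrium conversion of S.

Take 1 mol S as basis and let X be its fractional conversion, so ξ = 0.5X.
At extent ξ: n_S = 1 − X; n_V = 0.5X; n_I = 4.82 (inert).
n_T = Σnᵢ = 5.82 − 0.5X.
Mole fractions y_i = n_i/n_T; Kp = p_V / (p_S^2) with p_i = y_i·P.
Substituting and setting equal to 0.406 bar^-1 gives a polynomial in X; the root in (0,1) is X = 0.404.

X = 0.404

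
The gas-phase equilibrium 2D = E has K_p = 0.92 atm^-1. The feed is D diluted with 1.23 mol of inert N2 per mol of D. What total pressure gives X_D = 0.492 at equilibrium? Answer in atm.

P = 2.06 atm

Take 1 mol D as basis and let X be its fractional conversion, so ξ = 0.5X.
At extent ξ: n_D = 1 − X; n_E = 0.5X; n_I = 1.23 (inert).
Total moles n_T = 2.23 − 0.5X.
K_p = p_E / (p_D^2) with p_i = (n_i/n_T)·P.
At X = 0.492: the mole-fraction product g(X) = Π y_i^ν_i = 1.891. Since K_p = g(X)·P^{-1}, P = (g/K_p)^(1/1) = (1.891/0.92)^(1/1) = 2.06 atm.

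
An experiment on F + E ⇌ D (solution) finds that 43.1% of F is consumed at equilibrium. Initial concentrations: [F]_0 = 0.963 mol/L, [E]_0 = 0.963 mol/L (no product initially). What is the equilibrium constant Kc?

Let X = conversion of F.
Concentrations: [F] = 0.963 − 0.963X; [E] = 0.963 − 0.963X; [D] = 0.963X.
At X = 0.431: [F] = 0.548, [E] = 0.548, [D] = 0.415.
Kc = [D] / ([F] [E]) = 1.38 L/mol.

Kc = 1.38 L/mol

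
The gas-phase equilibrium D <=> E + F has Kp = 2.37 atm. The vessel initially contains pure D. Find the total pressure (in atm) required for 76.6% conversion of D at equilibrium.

Let X = conversion of D (basis 1 mol D); extent of reaction ξ = X.
Mole table: n_D = 1 − X; n_E = X; n_F = X.
Summing: n_T = 1 + X.
Kp = p_E p_F / (p_D) with p_i = (n_i/n_T)·P.
At X = 0.766: the mole-fraction product g(X) = Π y_i^ν_i = 1.42. Since Kp = g(X)·P^{1}, P = (Kp/g)^(1/1) = (2.37/1.42)^(1/1) = 1.67 atm.

P = 1.67 atm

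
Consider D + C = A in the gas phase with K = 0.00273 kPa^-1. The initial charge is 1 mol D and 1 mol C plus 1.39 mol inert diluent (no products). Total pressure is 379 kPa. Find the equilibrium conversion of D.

X = 0.205

Let X = conversion of D (basis 1 mol D); extent of reaction ξ = X.
At extent ξ: n_D = 1 − X; n_C = 1 − X; n_A = X; n_I = 1.39 (inert).
Summing: n_T = 3.39 − X.
y_i = n_i/n_T, p_i = y_i·P. K = p_A / (p_D p_C).
Setting this equal to 0.00273 kPa^-1 and taking the physical root (0 < X < 1) gives X = 0.205.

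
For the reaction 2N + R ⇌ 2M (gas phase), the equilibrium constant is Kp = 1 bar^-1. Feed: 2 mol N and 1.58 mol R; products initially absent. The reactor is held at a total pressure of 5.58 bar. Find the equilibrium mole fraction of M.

Let X = conversion of N (basis 2 mol N); extent of reaction ξ = X.
At extent ξ: n_N = 2 − 2X; n_R = 1.58 − X; n_M = 2X.
Total moles n_T = 3.58 − X.
Mole fractions y_i = n_i/n_T; Kp = p_M^2 / (p_N^2 p_R) with p_i = y_i·P.
This yields a degree-3 equation in X; solving on (0,1), X = 0.577.
Then n_M = 1.15, n_T = 3, so y_M = 0.384.

y_M = 0.384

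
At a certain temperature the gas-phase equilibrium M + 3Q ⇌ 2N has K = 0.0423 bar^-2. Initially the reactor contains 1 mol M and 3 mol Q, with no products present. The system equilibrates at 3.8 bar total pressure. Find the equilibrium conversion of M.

X = 0.296

Take 1 mol M as basis and let X be its fractional conversion, so ξ = X.
Moles: n_M = 1 − X; n_Q = 3 − 3X; n_N = 2X.
Summing: n_T = 4 − 2X.
With p_i = (n_i/n_T)P, K = p_N^2 / (p_M p_Q^3).
Equating to 0.0423 bar^-2 and solving on 0 < X < 1: X = 0.296.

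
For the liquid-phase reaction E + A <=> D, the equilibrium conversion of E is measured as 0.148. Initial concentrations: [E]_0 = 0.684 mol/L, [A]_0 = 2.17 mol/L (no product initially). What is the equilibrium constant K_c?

Let X = conversion of E.
Concentrations: [E] = 0.684 − 0.684X; [A] = 2.17 − 0.684X; [D] = 0.684X.
At X = 0.148: [E] = 0.583, [A] = 2.07, [D] = 0.101.
K_c = [D] / ([E] [A]) = 0.084 L/mol.

K_c = 0.084 L/mol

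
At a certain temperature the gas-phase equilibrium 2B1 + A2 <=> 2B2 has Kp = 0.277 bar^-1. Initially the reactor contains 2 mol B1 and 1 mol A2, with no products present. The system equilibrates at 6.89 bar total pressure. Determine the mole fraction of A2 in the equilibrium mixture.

y_A2 = 0.231

Basis: 2 mol B1 initially; let X = conversion of B1. Extent ξ = X.
Species balance: n_B1 = 2 − 2X; n_A2 = 1 − X; n_B2 = 2X.
Summing: n_T = 3 − X.
y_i = n_i/n_T, p_i = y_i·P. Kp = p_B2^2 / (p_B1^2 p_A2).
Substituting and setting equal to 0.277 bar^-1 gives a polynomial in X; the root in (0,1) is X = 0.399.
Then n_A2 = 0.601, n_T = 2.6, so y_A2 = 0.231.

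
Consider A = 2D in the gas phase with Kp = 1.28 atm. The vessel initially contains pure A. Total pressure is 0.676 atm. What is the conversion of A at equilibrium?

Basis: 1 mol A initially; let X = conversion of A. Extent ξ = X.
At extent ξ: n_A = 1 − X; n_D = 2X.
Total moles n_T = 1 + X.
y_i = n_i/n_T, p_i = y_i·P. Kp = p_D^2 / (p_A).
This yields a degree-2 equation in X; solving on (0,1), X = 0.567.

X = 0.567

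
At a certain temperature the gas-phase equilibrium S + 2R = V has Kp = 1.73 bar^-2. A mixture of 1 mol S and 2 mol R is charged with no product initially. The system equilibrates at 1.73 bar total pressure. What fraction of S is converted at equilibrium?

Basis: 1 mol S initially; let X = conversion of S. Extent ξ = X.
Species balance: n_S = 1 − X; n_R = 2 − 2X; n_V = X.
n_T = Σnᵢ = 3 − 2X.
Mole fractions y_i = n_i/n_T; Kp = p_V / (p_S p_R^2) with p_i = y_i·P.
Setting this equal to 1.73 bar^-2 and taking the physical root (0 < X < 1) gives X = 0.542.

X = 0.542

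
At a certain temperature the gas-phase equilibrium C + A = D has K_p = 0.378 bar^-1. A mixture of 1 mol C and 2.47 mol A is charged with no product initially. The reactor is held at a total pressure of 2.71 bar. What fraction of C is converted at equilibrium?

Take 1 mol C as basis and let X be its fractional conversion, so ξ = X.
Species balance: n_C = 1 − X; n_A = 2.47 − X; n_D = X.
Summing: n_T = 3.47 − X.
y_i = n_i/n_T, p_i = y_i·P. K_p = p_D / (p_C p_A).
Equating to 0.378 bar^-1 and solving on 0 < X < 1: X = 0.408.

X = 0.408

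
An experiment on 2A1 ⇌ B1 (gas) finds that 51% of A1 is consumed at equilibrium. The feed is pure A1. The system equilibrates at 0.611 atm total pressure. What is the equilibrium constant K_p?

K_p = 1.29 atm^-1

Basis: 1 mol A1 initially; let X = conversion of A1. Extent ξ = 0.5X.
At extent ξ: n_A1 = 1 − X; n_B1 = 0.5X.
n_T = Σnᵢ = 1 − 0.5X.
At X = 0.51: n_A1 = 0.49, n_B1 = 0.255, n_T = 0.745.
p_i = (n_i/n_T)·P. K_p = p_B1 / (p_A1^2) = 1.29 atm^-1.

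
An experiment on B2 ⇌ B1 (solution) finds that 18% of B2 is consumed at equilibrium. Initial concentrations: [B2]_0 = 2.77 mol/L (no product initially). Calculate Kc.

Kc = 0.22

Let X = conversion of B2.
Concentrations: [B2] = 2.77 − 2.77X; [B1] = 2.77X.
At X = 0.18: [B2] = 2.27, [B1] = 0.499.
Kc = [B1] / ([B2]) = 0.22.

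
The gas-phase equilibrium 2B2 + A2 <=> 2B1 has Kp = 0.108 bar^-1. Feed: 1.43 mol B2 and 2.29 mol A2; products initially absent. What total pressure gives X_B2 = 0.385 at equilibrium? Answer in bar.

P = 6.2 bar

Let X = conversion of B2 (basis 1.43 mol B2); extent of reaction ξ = 0.715X.
At extent ξ: n_B2 = 1.43 − 1.43X; n_A2 = 2.29 − 0.715X; n_B1 = 1.43X.
n_T = Σnᵢ = 3.72 − 0.715X.
Kp = p_B1^2 / (p_B2^2 p_A2) with p_i = (n_i/n_T)·P.
At X = 0.385: the mole-fraction product g(X) = Π y_i^ν_i = 0.6701. Since Kp = g(X)·P^{-1}, P = (g/Kp)^(1/1) = (0.6701/0.108)^(1/1) = 6.2 bar.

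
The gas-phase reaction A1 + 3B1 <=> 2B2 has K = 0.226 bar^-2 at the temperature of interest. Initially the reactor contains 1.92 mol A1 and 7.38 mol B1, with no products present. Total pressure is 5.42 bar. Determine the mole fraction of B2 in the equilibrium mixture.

y_B2 = 0.343

Let X = conversion of A1 (basis 1.92 mol A1); extent of reaction ξ = 1.92X.
Species balance: n_A1 = 1.92 − 1.92X; n_B1 = 7.38 − 5.76X; n_B2 = 3.84X.
n_T = Σnᵢ = 9.3 − 3.84X.
Mole fractions y_i = n_i/n_T; K = p_B2^2 / (p_A1 p_B1^3) with p_i = y_i·P.
Equating to 0.226 bar^-2 and solving on 0 < X < 1: X = 0.619.
Then n_B2 = 2.38, n_T = 6.92, so y_B2 = 0.343.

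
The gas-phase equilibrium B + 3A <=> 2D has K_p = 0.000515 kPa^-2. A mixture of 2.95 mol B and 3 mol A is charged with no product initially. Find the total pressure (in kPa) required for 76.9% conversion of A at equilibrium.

Let X = conversion of A (basis 3 mol A); extent of reaction ξ = X.
Moles: n_B = 2.95 − X; n_A = 3 − 3X; n_D = 2X.
n_T = Σnᵢ = 5.95 − 2X.
K_p = p_D^2 / (p_B p_A^3) with p_i = (n_i/n_T)·P.
At X = 0.769: the mole-fraction product g(X) = Π y_i^ν_i = 63.43. Since K_p = g(X)·P^{-2}, P = (g/K_p)^(1/2) = (63.43/0.000515)^(1/2) = 351 kPa.

P = 351 kPa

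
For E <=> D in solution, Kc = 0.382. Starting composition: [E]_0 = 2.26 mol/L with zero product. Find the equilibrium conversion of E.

X = 0.276

Let X = conversion of E; extent ξ = 2.26·X mol/L.
Concentrations: [E] = 2.26 − 2.26X; [D] = 2.26X.
Kc = [D] / ([E]).
Solving Kc = 0.382 for X ∈ (0,1): X = 0.276.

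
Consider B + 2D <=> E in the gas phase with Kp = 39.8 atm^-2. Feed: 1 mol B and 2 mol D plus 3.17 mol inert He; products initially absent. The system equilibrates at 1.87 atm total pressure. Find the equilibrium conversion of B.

X = 0.694

Basis: 1 mol B initially; let X = conversion of B. Extent ξ = X.
At extent ξ: n_B = 1 − X; n_D = 2 − 2X; n_E = X; n_I = 3.17 (inert).
Summing: n_T = 6.17 − 2X.
y_i = n_i/n_T, p_i = y_i·P. Kp = p_E / (p_B p_D^2).
Equating to 39.8 atm^-2 and solving on 0 < X < 1: X = 0.694.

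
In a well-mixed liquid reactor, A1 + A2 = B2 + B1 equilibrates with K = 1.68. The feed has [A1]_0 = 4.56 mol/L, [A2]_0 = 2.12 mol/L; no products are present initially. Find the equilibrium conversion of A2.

X = 0.756

Let X = conversion of A2; extent ξ = 2.12·X mol/L.
Concentrations: [A1] = 4.56 − 2.12X; [A2] = 2.12 − 2.12X; [B2] = 2.12X; [B1] = 2.12X.
K = [B2] [B1] / ([A1] [A2]).
Solving K = 1.68 for X ∈ (0,1): X = 0.756.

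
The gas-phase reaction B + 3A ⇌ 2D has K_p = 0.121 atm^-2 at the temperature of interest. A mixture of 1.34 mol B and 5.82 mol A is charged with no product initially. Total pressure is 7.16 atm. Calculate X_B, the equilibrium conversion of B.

X = 0.659

Take 1.34 mol B as basis and let X be its fractional conversion, so ξ = 1.34X.
Mole table: n_B = 1.34 − 1.34X; n_A = 5.82 − 4.02X; n_D = 2.68X.
Summing: n_T = 7.16 − 2.68X.
With p_i = (n_i/n_T)P, K_p = p_D^2 / (p_B p_A^3).
This yields a degree-4 equation in X; solving on (0,1), X = 0.659.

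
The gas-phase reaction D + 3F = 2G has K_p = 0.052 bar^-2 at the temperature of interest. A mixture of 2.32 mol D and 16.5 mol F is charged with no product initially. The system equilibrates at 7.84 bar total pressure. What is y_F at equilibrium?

y_F = 0.737

Let X = conversion of D (basis 2.32 mol D); extent of reaction ξ = 2.32X.
Species balance: n_D = 2.32 − 2.32X; n_F = 16.5 − 6.96X; n_G = 4.64X.
n_T = Σnᵢ = 18.8 − 4.64X.
y_i = n_i/n_T, p_i = y_i·P. K_p = p_G^2 / (p_D p_F^3).
Substituting and setting equal to 0.052 bar^-2 gives a polynomial in X; the root in (0,1) is X = 0.741.
Then n_F = 11.3, n_T = 15.4, so y_F = 0.737.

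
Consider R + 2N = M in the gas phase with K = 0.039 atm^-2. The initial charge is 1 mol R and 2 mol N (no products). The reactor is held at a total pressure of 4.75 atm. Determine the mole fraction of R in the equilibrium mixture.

y_R = 0.301

Let X = conversion of R (basis 1 mol R); extent of reaction ξ = X.
At extent ξ: n_R = 1 − X; n_N = 2 − 2X; n_M = X.
Total moles n_T = 3 − 2X.
Mole fractions y_i = n_i/n_T; K = p_M / (p_R p_N^2) with p_i = y_i·P.
Setting this equal to 0.039 atm^-2 and taking the physical root (0 < X < 1) gives X = 0.242.
Then n_R = 0.758, n_T = 2.52, so y_R = 0.301.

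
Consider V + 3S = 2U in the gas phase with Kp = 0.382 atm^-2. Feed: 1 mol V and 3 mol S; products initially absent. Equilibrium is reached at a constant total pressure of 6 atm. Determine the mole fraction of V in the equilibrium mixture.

y_V = 0.147

Let X = conversion of V (basis 1 mol V); extent of reaction ξ = X.
Species balance: n_V = 1 − X; n_S = 3 − 3X; n_U = 2X.
n_T = Σnᵢ = 4 − 2X.
Mole fractions y_i = n_i/n_T; Kp = p_U^2 / (p_V p_S^3) with p_i = y_i·P.
Substituting and setting equal to 0.382 atm^-2 gives a polynomial in X; the root in (0,1) is X = 0.585.
Then n_V = 0.415, n_T = 2.83, so y_V = 0.147.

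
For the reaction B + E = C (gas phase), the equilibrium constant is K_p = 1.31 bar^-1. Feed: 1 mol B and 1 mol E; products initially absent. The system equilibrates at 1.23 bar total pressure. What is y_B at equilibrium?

y_B = 0.382

Take 1 mol B as basis and let X be its fractional conversion, so ξ = X.
Species balance: n_B = 1 − X; n_E = 1 − X; n_C = X.
Total moles n_T = 2 − X.
Mole fractions y_i = n_i/n_T; K_p = p_C / (p_B p_E) with p_i = y_i·P.
Setting this equal to 1.31 bar^-1 and taking the physical root (0 < X < 1) gives X = 0.381.
Then n_B = 0.619, n_T = 1.62, so y_B = 0.382.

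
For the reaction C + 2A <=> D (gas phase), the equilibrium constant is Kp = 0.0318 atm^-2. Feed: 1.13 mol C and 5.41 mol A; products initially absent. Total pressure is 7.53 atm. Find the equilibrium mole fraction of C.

Let X = conversion of C (basis 1.13 mol C); extent of reaction ξ = 1.13X.
At extent ξ: n_C = 1.13 − 1.13X; n_A = 5.41 − 2.26X; n_D = 1.13X.
Summing: n_T = 6.54 − 2.26X.
y_i = n_i/n_T, p_i = y_i·P. Kp = p_D / (p_C p_A^2).
Setting this equal to 0.0318 atm^-2 and taking the physical root (0 < X < 1) gives X = 0.529.
Then n_C = 0.533, n_T = 5.35, so y_C = 0.100.

y_C = 0.100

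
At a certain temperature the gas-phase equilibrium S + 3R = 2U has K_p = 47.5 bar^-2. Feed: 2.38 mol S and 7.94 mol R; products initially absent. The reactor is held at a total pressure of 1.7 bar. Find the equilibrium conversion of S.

X = 0.810

Let X = conversion of S (basis 2.38 mol S); extent of reaction ξ = 2.38X.
Species balance: n_S = 2.38 − 2.38X; n_R = 7.94 − 7.14X; n_U = 4.76X.
Summing: n_T = 10.3 − 4.76X.
y_i = n_i/n_T, p_i = y_i·P. K_p = p_U^2 / (p_S p_R^3).
This yields a degree-4 equation in X; solving on (0,1), X = 0.810.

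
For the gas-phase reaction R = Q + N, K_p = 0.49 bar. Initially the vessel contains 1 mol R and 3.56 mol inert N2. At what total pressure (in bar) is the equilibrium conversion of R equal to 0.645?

Basis: 1 mol R initially; let X = conversion of R. Extent ξ = X.
At extent ξ: n_R = 1 − X; n_Q = X; n_N = X; n_I = 3.56 (inert).
n_T = Σnᵢ = 4.56 + X.
K_p = p_Q p_N / (p_R) with p_i = (n_i/n_T)·P.
At X = 0.645: the mole-fraction product g(X) = Π y_i^ν_i = 0.2251. Since K_p = g(X)·P^{1}, P = (K_p/g)^(1/1) = (0.49/0.2251)^(1/1) = 2.18 bar.

P = 2.18 bar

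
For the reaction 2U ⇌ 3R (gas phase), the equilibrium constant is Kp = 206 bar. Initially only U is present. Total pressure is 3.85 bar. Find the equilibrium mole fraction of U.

y_U = 0.114

Let X = conversion of U (basis 1 mol U); extent of reaction ξ = 0.5X.
Moles: n_U = 1 − X; n_R = 1.5X.
n_T = Σnᵢ = 1 + 0.5X.
Mole fractions y_i = n_i/n_T; Kp = p_R^3 / (p_U^2) with p_i = y_i·P.
Setting this equal to 206 bar and taking the physical root (0 < X < 1) gives X = 0.838.
Then n_U = 0.162, n_T = 1.42, so y_U = 0.114.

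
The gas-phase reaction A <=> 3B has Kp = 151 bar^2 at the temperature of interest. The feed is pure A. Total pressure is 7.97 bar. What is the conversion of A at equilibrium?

Take 1 mol A as basis and let X be its fractional conversion, so ξ = X.
Moles: n_A = 1 − X; n_B = 3X.
Total moles n_T = 1 + 2X.
Mole fractions y_i = n_i/n_T; Kp = p_B^3 / (p_A) with p_i = y_i·P.
Setting this equal to 151 bar^2 and taking the physical root (0 < X < 1) gives X = 0.558.

X = 0.558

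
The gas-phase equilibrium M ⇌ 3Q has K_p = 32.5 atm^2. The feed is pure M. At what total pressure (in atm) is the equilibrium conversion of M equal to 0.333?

Basis: 1 mol M initially; let X = conversion of M. Extent ξ = X.
Moles: n_M = 1 − X; n_Q = 3X.
Total moles n_T = 1 + 2X.
K_p = p_Q^3 / (p_M) with p_i = (n_i/n_T)·P.
At X = 0.333: the mole-fraction product g(X) = Π y_i^ν_i = 0.5385. Since K_p = g(X)·P^{2}, P = (K_p/g)^(1/2) = (32.5/0.5385)^(1/2) = 7.77 atm.

P = 7.77 atm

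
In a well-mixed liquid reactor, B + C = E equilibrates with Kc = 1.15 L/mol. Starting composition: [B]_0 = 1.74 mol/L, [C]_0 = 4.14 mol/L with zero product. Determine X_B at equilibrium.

X = 0.764

Let X = conversion of B; extent ξ = 1.74·X mol/L.
Concentrations: [B] = 1.74 − 1.74X; [C] = 4.14 − 1.74X; [E] = 1.74X.
Kc = [E] / ([B] [C]).
Equating to 1.15 L/mol: the physical root is X = 0.764.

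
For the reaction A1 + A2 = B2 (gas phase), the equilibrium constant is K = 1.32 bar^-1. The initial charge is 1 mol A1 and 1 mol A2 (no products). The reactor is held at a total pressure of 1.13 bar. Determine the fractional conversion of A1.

Let X = conversion of A1 (basis 1 mol A1); extent of reaction ξ = X.
Mole table: n_A1 = 1 − X; n_A2 = 1 − X; n_B2 = X.
n_T = Σnᵢ = 2 − X.
y_i = n_i/n_T, p_i = y_i·P. K = p_B2 / (p_A1 p_A2).
Substituting and setting equal to 1.32 bar^-1 gives a polynomial in X; the root in (0,1) is X = 0.366.

X = 0.366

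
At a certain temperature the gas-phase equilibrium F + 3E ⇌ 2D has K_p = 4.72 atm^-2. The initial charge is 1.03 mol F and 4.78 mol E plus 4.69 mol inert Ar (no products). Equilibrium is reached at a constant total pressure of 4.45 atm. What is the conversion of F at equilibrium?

X = 0.810

Let X = conversion of F (basis 1.03 mol F); extent of reaction ξ = 1.03X.
Species balance: n_F = 1.03 − 1.03X; n_E = 4.78 − 3.09X; n_D = 2.06X; n_I = 4.69 (inert).
Summing: n_T = 10.5 − 2.06X.
Mole fractions y_i = n_i/n_T; K_p = p_D^2 / (p_F p_E^3) with p_i = y_i·P.
Equating to 4.72 atm^-2 and solving on 0 < X < 1: X = 0.810.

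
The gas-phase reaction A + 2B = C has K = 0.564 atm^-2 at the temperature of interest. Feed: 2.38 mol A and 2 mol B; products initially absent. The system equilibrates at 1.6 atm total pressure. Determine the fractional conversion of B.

Let X = conversion of B (basis 2 mol B); extent of reaction ξ = X.
Mole table: n_A = 2.38 − X; n_B = 2 − 2X; n_C = X.
Summing: n_T = 4.38 − 2X.
y_i = n_i/n_T, p_i = y_i·P. K = p_C / (p_A p_B^2).
Equating to 0.564 atm^-2 and solving on 0 < X < 1: X = 0.358.

X = 0.358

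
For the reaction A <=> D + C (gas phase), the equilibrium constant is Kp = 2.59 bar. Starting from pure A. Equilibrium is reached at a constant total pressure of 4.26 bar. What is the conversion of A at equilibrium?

Take 1 mol A as basis and let X be its fractional conversion, so ξ = X.
Species balance: n_A = 1 − X; n_D = X; n_C = X.
Total moles n_T = 1 + X.
Mole fractions y_i = n_i/n_T; Kp = p_D p_C / (p_A) with p_i = y_i·P.
Setting this equal to 2.59 bar and taking the physical root (0 < X < 1) gives X = 0.615.

X = 0.615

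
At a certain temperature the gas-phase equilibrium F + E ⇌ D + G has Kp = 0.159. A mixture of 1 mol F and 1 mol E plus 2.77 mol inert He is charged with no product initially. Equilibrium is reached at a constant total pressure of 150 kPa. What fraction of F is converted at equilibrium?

X = 0.285

Take 1 mol F as basis and let X be its fractional conversion, so ξ = X.
Moles: n_F = 1 − X; n_E = 1 − X; n_D = X; n_G = X; n_I = 2.77 (inert).
Total moles n_T = 4.77 (Δν = 0, constant).
y_i = n_i/n_T, p_i = y_i·P. Kp = p_D p_G / (p_F p_E).
Equating to 0.159 and solving on 0 < X < 1: X = 0.285.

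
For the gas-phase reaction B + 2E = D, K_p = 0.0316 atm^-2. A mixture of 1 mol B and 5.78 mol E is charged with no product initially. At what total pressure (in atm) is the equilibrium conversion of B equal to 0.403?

P = 5.55 atm

Let X = conversion of B (basis 1 mol B); extent of reaction ξ = X.
Species balance: n_B = 1 − X; n_E = 5.78 − 2X; n_D = X.
n_T = Σnᵢ = 6.78 − 2X.
K_p = p_D / (p_B p_E^2) with p_i = (n_i/n_T)·P.
At X = 0.403: the mole-fraction product g(X) = Π y_i^ν_i = 0.9738. Since K_p = g(X)·P^{-2}, P = (g/K_p)^(1/2) = (0.9738/0.0316)^(1/2) = 5.55 atm.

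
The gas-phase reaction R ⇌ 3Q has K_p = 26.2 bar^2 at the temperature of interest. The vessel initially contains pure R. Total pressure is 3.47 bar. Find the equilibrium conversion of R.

Take 1 mol R as basis and let X be its fractional conversion, so ξ = X.
At extent ξ: n_R = 1 − X; n_Q = 3X.
Total moles n_T = 1 + 2X.
y_i = n_i/n_T, p_i = y_i·P. K_p = p_Q^3 / (p_R).
Setting this equal to 26.2 bar^2 and taking the physical root (0 < X < 1) gives X = 0.543.

X = 0.543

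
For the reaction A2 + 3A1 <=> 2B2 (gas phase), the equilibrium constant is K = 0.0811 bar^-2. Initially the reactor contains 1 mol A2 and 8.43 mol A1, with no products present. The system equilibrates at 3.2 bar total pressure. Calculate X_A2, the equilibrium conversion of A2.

Let X = conversion of A2 (basis 1 mol A2); extent of reaction ξ = X.
At extent ξ: n_A2 = 1 − X; n_A1 = 8.43 − 3X; n_B2 = 2X.
n_T = Σnᵢ = 9.43 − 2X.
y_i = n_i/n_T, p_i = y_i·P. K = p_B2^2 / (p_A2 p_A1^3).
Setting this equal to 0.0811 bar^-2 and taking the physical root (0 < X < 1) gives X = 0.599.

X = 0.599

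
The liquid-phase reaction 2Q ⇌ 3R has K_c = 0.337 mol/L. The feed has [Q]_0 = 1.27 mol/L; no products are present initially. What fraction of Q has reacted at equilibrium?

X = 0.329

Let X = conversion of Q; extent ξ = 1.27X/2 mol/L.
Concentrations: [Q] = 1.27 − 1.27X; [R] = 1.91X.
K_c = [R]^3 / ([Q]^2).
Solving K_c = 0.337 for X ∈ (0,1): X = 0.329.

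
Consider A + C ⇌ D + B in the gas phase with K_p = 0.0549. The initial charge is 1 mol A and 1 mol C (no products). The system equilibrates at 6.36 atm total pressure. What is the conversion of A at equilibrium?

Basis: 1 mol A initially; let X = conversion of A. Extent ξ = X.
Mole table: n_A = 1 − X; n_C = 1 − X; n_D = X; n_B = X.
n_T stays at 2 (no change in mole number).
y_i = n_i/n_T, p_i = y_i·P. K_p = p_D p_B / (p_A p_C).
This yields a degree-2 equation in X; solving on (0,1), X = 0.190.

X = 0.190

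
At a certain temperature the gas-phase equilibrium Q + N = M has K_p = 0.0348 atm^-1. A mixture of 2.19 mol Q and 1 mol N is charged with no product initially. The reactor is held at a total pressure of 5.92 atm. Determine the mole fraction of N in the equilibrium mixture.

Basis: 1 mol N initially; let X = conversion of N. Extent ξ = X.
Mole table: n_Q = 2.19 − X; n_N = 1 − X; n_M = X.
Summing: n_T = 3.19 − X.
Mole fractions y_i = n_i/n_T; K_p = p_M / (p_Q p_N) with p_i = y_i·P.
This yields a degree-2 equation in X; solving on (0,1), X = 0.122.
Then n_N = 0.878, n_T = 3.07, so y_N = 0.286.

y_N = 0.286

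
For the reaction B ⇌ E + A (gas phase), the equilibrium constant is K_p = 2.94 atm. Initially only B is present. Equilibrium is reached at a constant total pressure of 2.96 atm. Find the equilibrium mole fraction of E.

y_E = 0.414

Basis: 1 mol B initially; let X = conversion of B. Extent ξ = X.
Species balance: n_B = 1 − X; n_E = X; n_A = X.
Total moles n_T = 1 + X.
y_i = n_i/n_T, p_i = y_i·P. K_p = p_E p_A / (p_B).
Setting this equal to 2.94 atm and taking the physical root (0 < X < 1) gives X = 0.706.
Then n_E = 0.706, n_T = 1.71, so y_E = 0.414.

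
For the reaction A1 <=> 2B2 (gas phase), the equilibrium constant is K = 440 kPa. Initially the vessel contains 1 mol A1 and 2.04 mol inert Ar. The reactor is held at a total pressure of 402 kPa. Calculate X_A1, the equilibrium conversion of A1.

X = 0.618

Let X = conversion of A1 (basis 1 mol A1); extent of reaction ξ = X.
At extent ξ: n_A1 = 1 − X; n_B2 = 2X; n_I = 2.04 (inert).
Total moles n_T = 3.04 + X.
With p_i = (n_i/n_T)P, K = p_B2^2 / (p_A1).
Equating to 440 kPa and solving on 0 < X < 1: X = 0.618.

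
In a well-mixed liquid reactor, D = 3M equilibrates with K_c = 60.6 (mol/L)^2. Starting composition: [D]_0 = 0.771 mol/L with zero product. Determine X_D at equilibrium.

X = 0.842

Let X = conversion of D; extent ξ = 0.771·X mol/L.
Concentrations: [D] = 0.771 − 0.771X; [M] = 2.31X.
K_c = [M]^3 / ([D]).
Equating to 60.6 (mol/L)^2: the physical root is X = 0.842.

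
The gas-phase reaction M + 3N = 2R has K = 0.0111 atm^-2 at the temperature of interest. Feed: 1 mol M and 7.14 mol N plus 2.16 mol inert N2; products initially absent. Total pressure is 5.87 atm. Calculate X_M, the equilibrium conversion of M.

Take 1 mol M as basis and let X be its fractional conversion, so ξ = X.
Species balance: n_M = 1 − X; n_N = 7.14 − 3X; n_R = 2X; n_I = 2.16 (inert).
n_T = Σnᵢ = 10.3 − 2X.
Mole fractions y_i = n_i/n_T; K = p_R^2 / (p_M p_N^3) with p_i = y_i·P.
Substituting and setting equal to 0.0111 atm^-2 gives a polynomial in X; the root in (0,1) is X = 0.377.

X = 0.377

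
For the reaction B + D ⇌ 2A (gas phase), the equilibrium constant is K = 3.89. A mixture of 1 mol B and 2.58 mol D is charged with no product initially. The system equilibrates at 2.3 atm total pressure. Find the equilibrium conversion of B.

Take 1 mol B as basis and let X be its fractional conversion, so ξ = X.
Moles: n_B = 1 − X; n_D = 2.58 − X; n_A = 2X.
Total moles n_T = 3.58 (Δν = 0, constant).
With p_i = (n_i/n_T)P, K = p_A^2 / (p_B p_D).
This yields a degree-2 equation in X; solving on (0,1), X = 0.717.

X = 0.717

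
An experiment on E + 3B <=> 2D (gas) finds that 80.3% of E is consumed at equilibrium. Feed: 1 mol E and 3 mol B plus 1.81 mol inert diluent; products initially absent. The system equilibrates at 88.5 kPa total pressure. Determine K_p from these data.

K_p = 0.143 kPa^-2

Let X = conversion of E (basis 1 mol E); extent of reaction ξ = X.
Mole table: n_E = 1 − X; n_B = 3 − 3X; n_D = 2X; n_I = 1.81 (inert).
n_T = Σnᵢ = 5.81 − 2X.
At X = 0.803: n_E = 0.197, n_B = 0.591, n_D = 1.61, n_T = 4.2.
p_i = (n_i/n_T)·P. K_p = p_D^2 / (p_E p_B^3) = 0.143 kPa^-2.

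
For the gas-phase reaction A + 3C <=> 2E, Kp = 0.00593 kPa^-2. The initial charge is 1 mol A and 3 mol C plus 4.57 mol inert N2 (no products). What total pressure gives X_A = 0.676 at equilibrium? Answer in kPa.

P = 232 kPa

Basis: 1 mol A initially; let X = conversion of A. Extent ξ = X.
At extent ξ: n_A = 1 − X; n_C = 3 − 3X; n_E = 2X; n_I = 4.57 (inert).
Total moles n_T = 8.57 − 2X.
Kp = p_E^2 / (p_A p_C^3) with p_i = (n_i/n_T)·P.
At X = 0.676: the mole-fraction product g(X) = Π y_i^ν_i = 320.1. Since Kp = g(X)·P^{-2}, P = (g/Kp)^(1/2) = (320.1/0.00593)^(1/2) = 232 kPa.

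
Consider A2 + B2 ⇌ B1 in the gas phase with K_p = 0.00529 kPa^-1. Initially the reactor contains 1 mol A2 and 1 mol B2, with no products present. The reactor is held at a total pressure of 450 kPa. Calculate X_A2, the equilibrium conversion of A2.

X = 0.456

Basis: 1 mol A2 initially; let X = conversion of A2. Extent ξ = X.
Species balance: n_A2 = 1 − X; n_B2 = 1 − X; n_B1 = X.
Total moles n_T = 2 − X.
With p_i = (n_i/n_T)P, K_p = p_B1 / (p_A2 p_B2).
This yields a degree-2 equation in X; solving on (0,1), X = 0.456.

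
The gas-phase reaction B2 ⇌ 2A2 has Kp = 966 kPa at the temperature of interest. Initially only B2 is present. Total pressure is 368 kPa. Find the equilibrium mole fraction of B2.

Take 1 mol B2 as basis and let X be its fractional conversion, so ξ = X.
Mole table: n_B2 = 1 − X; n_A2 = 2X.
Total moles n_T = 1 + X.
y_i = n_i/n_T, p_i = y_i·P. Kp = p_A2^2 / (p_B2).
This yields a degree-2 equation in X; solving on (0,1), X = 0.629.
Then n_B2 = 0.371, n_T = 1.63, so y_B2 = 0.227.

y_B2 = 0.227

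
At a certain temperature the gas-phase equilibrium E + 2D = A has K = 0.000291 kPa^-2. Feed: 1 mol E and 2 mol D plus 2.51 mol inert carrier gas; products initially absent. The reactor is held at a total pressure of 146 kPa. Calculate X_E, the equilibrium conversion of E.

X = 0.324

Basis: 1 mol E initially; let X = conversion of E. Extent ξ = X.
Moles: n_E = 1 − X; n_D = 2 − 2X; n_A = X; n_I = 2.51 (inert).
n_T = Σnᵢ = 5.51 − 2X.
With p_i = (n_i/n_T)P, K = p_A / (p_E p_D^2).
Substituting and setting equal to 0.000291 kPa^-2 gives a polynomial in X; the root in (0,1) is X = 0.324.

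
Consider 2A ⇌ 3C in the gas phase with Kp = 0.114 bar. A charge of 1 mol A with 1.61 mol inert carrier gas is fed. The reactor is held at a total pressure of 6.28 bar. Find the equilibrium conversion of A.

Take 1 mol A as basis and let X be its fractional conversion, so ξ = 0.5X.
At extent ξ: n_A = 1 − X; n_C = 1.5X; n_I = 1.61 (inert).
Summing: n_T = 2.61 + 0.5X.
y_i = n_i/n_T, p_i = y_i·P. Kp = p_C^3 / (p_A^2).
This yields a degree-3 equation in X; solving on (0,1), X = 0.209.

X = 0.209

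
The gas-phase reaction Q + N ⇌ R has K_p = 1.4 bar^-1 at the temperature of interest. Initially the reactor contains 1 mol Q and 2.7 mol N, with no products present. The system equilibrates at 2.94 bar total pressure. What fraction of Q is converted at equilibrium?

X = 0.732

Basis: 1 mol Q initially; let X = conversion of Q. Extent ξ = X.
Species balance: n_Q = 1 − X; n_N = 2.7 − X; n_R = X.
Summing: n_T = 3.7 − X.
With p_i = (n_i/n_T)P, K_p = p_R / (p_Q p_N).
Equating to 1.4 bar^-1 and solving on 0 < X < 1: X = 0.732.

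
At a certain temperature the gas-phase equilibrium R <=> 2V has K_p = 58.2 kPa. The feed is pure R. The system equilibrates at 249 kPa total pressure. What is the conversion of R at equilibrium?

Let X = conversion of R (basis 1 mol R); extent of reaction ξ = X.
At extent ξ: n_R = 1 − X; n_V = 2X.
Total moles n_T = 1 + X.
y_i = n_i/n_T, p_i = y_i·P. K_p = p_V^2 / (p_R).
Equating to 58.2 kPa and solving on 0 < X < 1: X = 0.235.

X = 0.235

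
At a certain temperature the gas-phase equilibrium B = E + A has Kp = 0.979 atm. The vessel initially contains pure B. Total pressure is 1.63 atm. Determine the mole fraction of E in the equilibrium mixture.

y_E = 0.380

Basis: 1 mol B initially; let X = conversion of B. Extent ξ = X.
Species balance: n_B = 1 − X; n_E = X; n_A = X.
Total moles n_T = 1 + X.
y_i = n_i/n_T, p_i = y_i·P. Kp = p_E p_A / (p_B).
Substituting and setting equal to 0.979 atm gives a polynomial in X; the root in (0,1) is X = 0.613.
Then n_E = 0.613, n_T = 1.61, so y_E = 0.380.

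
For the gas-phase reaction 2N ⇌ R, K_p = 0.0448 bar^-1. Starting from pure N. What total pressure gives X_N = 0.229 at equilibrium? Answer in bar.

Let X = conversion of N (basis 1 mol N); extent of reaction ξ = 0.5X.
At extent ξ: n_N = 1 − X; n_R = 0.5X.
Summing: n_T = 1 − 0.5X.
K_p = p_R / (p_N^2) with p_i = (n_i/n_T)·P.
At X = 0.229: the mole-fraction product g(X) = Π y_i^ν_i = 0.1706. Since K_p = g(X)·P^{-1}, P = (g/K_p)^(1/1) = (0.1706/0.0448)^(1/1) = 3.81 bar.

P = 3.81 bar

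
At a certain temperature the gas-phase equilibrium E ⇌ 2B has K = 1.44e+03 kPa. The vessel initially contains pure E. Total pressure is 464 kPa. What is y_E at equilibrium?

y_E = 0.204

Let X = conversion of E (basis 1 mol E); extent of reaction ξ = X.
Mole table: n_E = 1 − X; n_B = 2X.
Total moles n_T = 1 + X.
With p_i = (n_i/n_T)P, K = p_B^2 / (p_E).
This yields a degree-2 equation in X; solving on (0,1), X = 0.661.
Then n_E = 0.339, n_T = 1.66, so y_E = 0.204.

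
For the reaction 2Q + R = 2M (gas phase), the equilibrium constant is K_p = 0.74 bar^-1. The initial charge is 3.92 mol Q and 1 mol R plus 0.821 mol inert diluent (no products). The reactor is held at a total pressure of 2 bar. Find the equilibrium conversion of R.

Take 1 mol R as basis and let X be its fractional conversion, so ξ = X.
At extent ξ: n_Q = 3.92 − 2X; n_R = 1 − X; n_M = 2X; n_I = 0.821 (inert).
Summing: n_T = 5.74 − X.
Mole fractions y_i = n_i/n_T; K_p = p_M^2 / (p_Q^2 p_R) with p_i = y_i·P.
This yields a degree-3 equation in X; solving on (0,1), X = 0.526.

X = 0.526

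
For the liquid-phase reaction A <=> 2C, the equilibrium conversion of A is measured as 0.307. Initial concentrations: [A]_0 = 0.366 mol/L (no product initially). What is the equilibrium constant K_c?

K_c = 0.199 mol/L

Let X = conversion of A.
Concentrations: [A] = 0.366 − 0.366X; [C] = 0.732X.
At X = 0.307: [A] = 0.254, [C] = 0.225.
K_c = [C]^2 / ([A]) = 0.199 mol/L.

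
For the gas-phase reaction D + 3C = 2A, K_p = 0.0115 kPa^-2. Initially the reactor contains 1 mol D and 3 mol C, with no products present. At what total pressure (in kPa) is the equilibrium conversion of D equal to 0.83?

P = 241 kPa

Take 1 mol D as basis and let X be its fractional conversion, so ξ = X.
Mole table: n_D = 1 − X; n_C = 3 − 3X; n_A = 2X.
n_T = Σnᵢ = 4 − 2X.
K_p = p_A^2 / (p_D p_C^3) with p_i = (n_i/n_T)·P.
At X = 0.83: the mole-fraction product g(X) = Π y_i^ν_i = 669.1. Since K_p = g(X)·P^{-2}, P = (g/K_p)^(1/2) = (669.1/0.0115)^(1/2) = 241 kPa.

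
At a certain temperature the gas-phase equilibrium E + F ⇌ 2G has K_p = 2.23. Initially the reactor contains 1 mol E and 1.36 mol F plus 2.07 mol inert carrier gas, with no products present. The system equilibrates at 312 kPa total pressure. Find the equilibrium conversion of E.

X = 0.494

Let X = conversion of E (basis 1 mol E); extent of reaction ξ = X.
Mole table: n_E = 1 − X; n_F = 1.36 − X; n_G = 2X; n_I = 2.07 (inert).
Since Δν = 0, n_T = 4.43 throughout.
y_i = n_i/n_T, p_i = y_i·P. K_p = p_G^2 / (p_E p_F).
Equating to 2.23 and solving on 0 < X < 1: X = 0.494.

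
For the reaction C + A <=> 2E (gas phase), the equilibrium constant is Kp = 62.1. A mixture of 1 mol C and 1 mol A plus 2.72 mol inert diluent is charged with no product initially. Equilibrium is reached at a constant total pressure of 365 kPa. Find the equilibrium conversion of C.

X = 0.798

Take 1 mol C as basis and let X be its fractional conversion, so ξ = X.
Mole table: n_C = 1 − X; n_A = 1 − X; n_E = 2X; n_I = 2.72 (inert).
Total moles n_T = 4.72 (Δν = 0, constant).
Mole fractions y_i = n_i/n_T; Kp = p_E^2 / (p_C p_A) with p_i = y_i·P.
Substituting and setting equal to 62.1 gives a polynomial in X; the root in (0,1) is X = 0.798.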